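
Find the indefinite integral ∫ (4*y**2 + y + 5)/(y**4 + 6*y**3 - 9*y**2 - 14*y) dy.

-5*log(y)/14 + 23*log(y - 2)/54 + 4*log(y + 1)/9 - 97*log(y + 7)/189 + C

Factor the denominator: y*(y - 2)*(y + 1)*(y + 7).
Partial-fraction decomposition: -97/(189*(y + 7)) + 4/(9*(y + 1)) + 23/(54*(y - 2)) - 5/(14*y).
Integrate each term: A/(y−a) contributes A·log|y−a|.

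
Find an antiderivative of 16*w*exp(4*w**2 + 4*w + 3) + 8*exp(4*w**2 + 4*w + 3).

2*exp(4*w**2 + 4*w + 3) + C

Let u = 4*w**2 + 4*w + 3, so du = (8*w + 4) dw.
Rewriting, the integral becomes 2·∫ e^u du = 2·e^u.
Substituting back, u = 4*w**2 + 4*w + 3.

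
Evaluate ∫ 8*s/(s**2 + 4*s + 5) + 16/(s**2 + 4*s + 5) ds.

4*log(s**2 + 4*s + 5) + C

Let u = s**2 + 4*s + 5, so du = (2*s + 4) ds.
Rewriting, the integral becomes 4·∫ 1/u du = 4·log(u).
Substituting back, u = s**2 + 4*s + 5.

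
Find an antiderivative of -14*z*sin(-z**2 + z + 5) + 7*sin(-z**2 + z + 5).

Let u = z**2 - z - 5, so du = (2*z - 1) dz.
Rewriting, the integral becomes 7·∫ sin(u) du = 7·-cos(u).
Substituting back, u = z**2 - z - 5.

-7*cos(-z**2 + z + 5) + C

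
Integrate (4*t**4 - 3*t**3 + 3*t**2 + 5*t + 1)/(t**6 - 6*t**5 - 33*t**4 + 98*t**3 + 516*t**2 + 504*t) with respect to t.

log(t)/504 + 4379*log(t - 7)/2835 - 4675*log(t - 6)/3456 + 14041*log(t + 2)/10368 - 209*log(t + 3)/135 + 91/(144*t + 288) + C

Factor the denominator: t*(t - 7)*(t - 6)*(t + 2)**2*(t + 3).
Partial-fraction decomposition: -209/(135*(t + 3)) + 14041/(10368*(t + 2)) - 91/(144*(t + 2)**2) - 4675/(3456*(t - 6)) + 4379/(2835*(t - 7)) + 1/(504*t).
Integrate each term; A/(t−a) gives A·log|t−a|; A/(t−a)² gives −A/(t−a).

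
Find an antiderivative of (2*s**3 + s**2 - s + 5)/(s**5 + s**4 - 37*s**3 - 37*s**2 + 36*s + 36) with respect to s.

Factor the denominator: (s - 6)*(s - 1)*(s + 1)**2*(s + 6).
Partial-fraction decomposition: -11/(60*(s + 6)) + 73/(980*(s + 1)) + 1/(14*(s + 1)**2) - 1/(20*(s - 1)) + 467/(2940*(s - 6)).
Integrate each term; A/(s−a) gives A·log|s−a|; A/(s−a)² gives −A/(s−a).

467*log(s - 6)/2940 - log(s - 1)/20 + 73*log(s + 1)/980 - 11*log(s + 6)/60 - 1/(14*s + 14) + C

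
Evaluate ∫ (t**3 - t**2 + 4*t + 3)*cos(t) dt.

Use integration by parts with u = t**3 - t**2 + 4*t + 3, dv = cos(t) dt, so v = sin(t).
Apply parts 3 times (tabular method): alternate signs, differentiate u down to 0, integrate dv up.

t**3*sin(t) - t**2*sin(t) + 3*t**2*cos(t) - 2*t*sin(t) - 2*t*cos(t) + 5*sin(t) - 2*cos(t) + C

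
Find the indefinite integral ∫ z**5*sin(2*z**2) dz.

Let u = z², du = 2z dz; rewrite as (1/2)∫ u^2·sin(2u) du.
Now integrate by parts 2 times.

-z**4*cos(2*z**2)/4 + z**2*sin(2*z**2)/4 + cos(2*z**2)/8 + C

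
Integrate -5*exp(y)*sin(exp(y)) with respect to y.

5*cos(exp(y)) + C

Let u = exp(y), so du = (exp(y)) dy.
Rewriting, the integral becomes -5·∫ sin(u) du = -5·-cos(u).
Substituting back, u = exp(y).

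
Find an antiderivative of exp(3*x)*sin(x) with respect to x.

3*exp(3*x)*sin(x)/10 - exp(3*x)*cos(x)/10 + C

Let I denote the integral. Integrate by parts with u = sin(x), dv = exp(3*x) dx, so v = exp(3*x)/3: I = exp(3*x)*sin(x)/3 − (1/3)·∫ exp(3*x)*cos(x) dx.
Apply parts again with u = cos(x), dv = exp(3*x) dx: ∫ exp(3*x)*cos(x) dx = exp(3*x)*cos(x)/3 + (1/3)·I. Substituting back brings back I: I = exp(3*x)*sin(x)/3 - exp(3*x)*cos(x)/9 − (1/9)·I.
Solving for I: (1 + 1/9)·I equals the remaining terms, so I = (9/10)·(exp(3*x)*sin(x)/3 - exp(3*x)*cos(x)/9).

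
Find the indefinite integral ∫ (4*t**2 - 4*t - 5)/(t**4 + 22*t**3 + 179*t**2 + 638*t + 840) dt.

25*log(t + 4)/2 - 115*log(t + 5)/2 + 163*log(t + 6)/2 - 73*log(t + 7)/2 + C

Factor the denominator: (t + 4)*(t + 5)*(t + 6)*(t + 7).
Partial-fraction decomposition: -73/(2*(t + 7)) + 163/(2*(t + 6)) - 115/(2*(t + 5)) + 25/(2*(t + 4)).
Integrate each term: A/(t−a) contributes A·log|t−a|.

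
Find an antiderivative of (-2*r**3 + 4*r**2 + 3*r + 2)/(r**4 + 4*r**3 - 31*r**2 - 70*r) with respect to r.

-log(r)/35 - 19*log(r - 5)/60 + 2*log(r + 2)/5 - 863*log(r + 7)/420 + C

Factor the denominator: r*(r - 5)*(r + 2)*(r + 7).
Partial-fraction decomposition: -863/(420*(r + 7)) + 2/(5*(r + 2)) - 19/(60*(r - 5)) - 1/(35*r).
Integrate each term: A/(r−a) contributes A·log|r−a|.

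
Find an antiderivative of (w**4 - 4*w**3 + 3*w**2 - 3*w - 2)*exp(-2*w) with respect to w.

Use integration by parts with u = w**4 - 4*w**3 + 3*w**2 - 3*w - 2, dv = exp(-2*w) dw, so v = -exp(-2*w)/2.
Apply parts 4 times (tabular method): alternate signs, differentiate u down to 0, integrate dv up.

(-2*w**4 + 4*w**3 + 6*w + 7)*exp(-2*w)/4 + C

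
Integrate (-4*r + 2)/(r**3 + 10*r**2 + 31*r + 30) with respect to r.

Factor the denominator: (r + 2)*(r + 3)*(r + 5).
Partial-fraction decomposition: 11/(3*(r + 5)) - 7/(r + 3) + 10/(3*(r + 2)).
Integrate each term: A/(r−a) contributes A·log|r−a|.

10*log(r + 2)/3 - 7*log(r + 3) + 11*log(r + 5)/3 + C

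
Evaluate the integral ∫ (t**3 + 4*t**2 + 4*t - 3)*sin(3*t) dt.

-t**3*cos(3*t)/3 + t**2*sin(3*t)/3 - 4*t**2*cos(3*t)/3 + 8*t*sin(3*t)/9 - 10*t*cos(3*t)/9 + 10*sin(3*t)/27 + 35*cos(3*t)/27 + C

Use integration by parts with u = t**3 + 4*t**2 + 4*t - 3, dv = sin(3*t) dt, so v = -cos(3*t)/3.
Apply parts 3 times (tabular method): alternate signs, differentiate u down to 0, integrate dv up.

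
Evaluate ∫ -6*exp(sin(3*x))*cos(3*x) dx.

Let u = sin(3*x), so du = (3*cos(3*x)) dx.
Rewriting, the integral becomes -2·∫ e^u du = -2·e^u.
Substituting back, u = sin(3*x).

-2*exp(sin(3*x)) + C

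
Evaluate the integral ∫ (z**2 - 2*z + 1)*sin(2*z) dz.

-z**2*cos(2*z)/2 + z*sin(2*z)/2 + z*cos(2*z) - sin(2*z)/2 - cos(2*z)/4 + C

Use integration by parts with u = z**2 - 2*z + 1, dv = sin(2*z) dz, so v = -cos(2*z)/2.
Apply parts 2 times (tabular method): alternate signs, differentiate u down to 0, integrate dv up.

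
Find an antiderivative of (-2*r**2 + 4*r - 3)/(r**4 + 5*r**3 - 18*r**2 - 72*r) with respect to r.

Factor the denominator: r*(r - 4)*(r + 3)*(r + 6).
Partial-fraction decomposition: 11/(20*(r + 6)) - 11/(21*(r + 3)) - 19/(280*(r - 4)) + 1/(24*r).
Integrate each term: A/(r−a) contributes A·log|r−a|.

log(r)/24 - 19*log(r - 4)/280 - 11*log(r + 3)/21 + 11*log(r + 6)/20 + C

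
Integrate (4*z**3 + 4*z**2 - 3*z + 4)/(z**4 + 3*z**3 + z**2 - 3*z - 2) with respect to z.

3*log(z - 1)/4 + 5*log(z + 1)/4 + 2*log(z + 2) + 7/(2*z + 2) + C

Factor the denominator: (z - 1)*(z + 1)**2*(z + 2).
Partial-fraction decomposition: 2/(z + 2) + 5/(4*(z + 1)) - 7/(2*(z + 1)**2) + 3/(4*(z - 1)).
Integrate each term; A/(z−a) gives A·log|z−a|; A/(z−a)² gives −A/(z−a).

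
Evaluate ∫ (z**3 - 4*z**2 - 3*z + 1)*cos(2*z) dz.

z**3*sin(2*z)/2 - 2*z**2*sin(2*z) + 3*z**2*cos(2*z)/4 - 9*z*sin(2*z)/4 - 2*z*cos(2*z) + 3*sin(2*z)/2 - 9*cos(2*z)/8 + C

Use integration by parts with u = z**3 - 4*z**2 - 3*z + 1, dv = cos(2*z) dz, so v = sin(2*z)/2.
Apply parts 3 times (tabular method): alternate signs, differentiate u down to 0, integrate dv up.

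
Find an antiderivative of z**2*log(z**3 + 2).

z**3*log(z**3 + 2)/3 - z**3/3 + 2*log(z**3 + 2)/3 + C

Let u = z**3 + 2, so du = (3*z**2) dz.
The integral becomes (1/3)·∫ log(u) du; integrate by parts with u′=log(u), dv′=du.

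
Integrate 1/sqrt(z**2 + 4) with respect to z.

log(z + sqrt(z**2 + 4)) + C

Substitute z = 2·tan(θ), so dz = 2·sec(θ)^2 dθ and the radical becomes sqrt(z**2 + 4) = 2·sec(θ) by the Pythagorean identity.
Integrate the resulting trig expression in θ, then back-substitute tan(θ) = z/2, sec(θ) = sqrt(z**2 + 4)/2 (absorbing any constant into C).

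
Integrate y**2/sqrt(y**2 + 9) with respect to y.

y*sqrt(y**2 + 9)/2 - 9*log(y + sqrt(y**2 + 9))/2 + C

Substitute y = 3·tan(θ), so dy = 3·sec(θ)^2 dθ and the radical becomes sqrt(y**2 + 9) = 3·sec(θ) by the Pythagorean identity.
Integrate the resulting trig expression in θ, then back-substitute tan(θ) = y/3, sec(θ) = sqrt(y**2 + 9)/3 (absorbing any constant into C).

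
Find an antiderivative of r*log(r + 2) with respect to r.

Use integration by parts with u = log(r + 2), dv = r dr.
Then du = 1/(r + 2) dr and v = r**2/2.

r**2*log(r + 2)/2 - r**2/4 + r - 2*log(r + 2) + C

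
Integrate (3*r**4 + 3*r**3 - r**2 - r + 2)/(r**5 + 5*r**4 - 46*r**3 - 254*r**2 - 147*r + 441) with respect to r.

Factor the denominator: (r - 7)*(r - 1)*(r + 3)**2*(r + 7).
Partial-fraction decomposition: 3067/(896*(r + 7)) - 1111/(800*(r + 3)) + 79/(80*(r + 3)**2) - 1/(128*(r - 1)) + 1363/(1400*(r - 7)).
Integrate each term; A/(r−a) gives A·log|r−a|; A/(r−a)² gives −A/(r−a).

1363*log(r - 7)/1400 - log(r - 1)/128 - 1111*log(r + 3)/800 + 3067*log(r + 7)/896 - 79/(80*r + 240) + C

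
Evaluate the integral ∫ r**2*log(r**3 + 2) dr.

Let u = r**3 + 2, so du = (3*r**2) dr.
The integral becomes (1/3)·∫ log(u) du; integrate by parts with u′=log(u), dv′=du.

r**3*log(r**3 + 2)/3 - r**3/3 + 2*log(r**3 + 2)/3 + C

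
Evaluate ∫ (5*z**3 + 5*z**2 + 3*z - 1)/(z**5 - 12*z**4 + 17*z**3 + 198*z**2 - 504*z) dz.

Factor the denominator: z*(z - 7)*(z - 6)*(z - 3)*(z + 4).
Partial-fraction decomposition: -23/(280*(z + 4)) + 47/(63*(z - 3)) - 1277/(180*(z - 6)) + 45/(7*(z - 7)) + 1/(504*z).
Integrate each term: A/(z−a) contributes A·log|z−a|.

log(z)/504 + 45*log(z - 7)/7 - 1277*log(z - 6)/180 + 47*log(z - 3)/63 - 23*log(z + 4)/280 + C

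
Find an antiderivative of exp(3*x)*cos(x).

Let I denote the integral. Integrate by parts with u = cos(x), dv = exp(3*x) dx, so v = exp(3*x)/3: I = exp(3*x)*cos(x)/3 + (1/3)·∫ exp(3*x)*sin(x) dx.
Apply parts again with u = sin(x), dv = exp(3*x) dx: ∫ exp(3*x)*sin(x) dx = exp(3*x)*sin(x)/3 − (1/3)·I. Substituting back brings back I: I = exp(3*x)*sin(x)/9 + exp(3*x)*cos(x)/3 − (1/9)·I.
Solving for I: (1 + 1/9)·I equals the remaining terms, so I = (9/10)·(exp(3*x)*sin(x)/9 + exp(3*x)*cos(x)/3).

exp(3*x)*sin(x)/10 + 3*exp(3*x)*cos(x)/10 + C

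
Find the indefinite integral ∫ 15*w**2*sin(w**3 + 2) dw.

Let u = w**3 + 2, so du = (3*w**2) dw.
Rewriting, the integral becomes 5·∫ sin(u) du = 5·-cos(u).
Substituting back, u = w**3 + 2.

-5*cos(w**3 + 2) + C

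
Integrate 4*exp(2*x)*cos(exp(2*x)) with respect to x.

Let u = exp(2*x), so du = (2*exp(2*x)) dx.
Rewriting, the integral becomes 2·∫ cos(u) du = 2·sin(u).
Substituting back, u = exp(2*x).

2*sin(exp(2*x)) + C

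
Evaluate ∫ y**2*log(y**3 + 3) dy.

Let u = y**3 + 3, so du = (3*y**2) dy.
The integral becomes (1/3)·∫ log(u) du; integrate by parts with u′=log(u), dv′=du.

y**3*log(y**3 + 3)/3 - y**3/3 + log(y**3 + 3) + C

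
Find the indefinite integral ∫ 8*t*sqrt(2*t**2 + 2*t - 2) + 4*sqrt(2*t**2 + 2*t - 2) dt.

Let u = 2*t**2 + 2*t - 2, so du = (4*t + 2) dt.
Rewriting, the integral becomes 2·∫ √u du = 2·(2/3)u^(3/2).
Substituting back, u = 2*t**2 + 2*t - 2.

4*(2*t**2 + 2*t - 2)**(3/2)/3 + C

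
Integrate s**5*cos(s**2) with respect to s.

Let u = s², du = 2s ds; rewrite as (1/2)∫ u^2·cos(1u) du.
Now integrate by parts 2 times.

s**4*sin(s**2)/2 + s**2*cos(s**2) - sin(s**2) + C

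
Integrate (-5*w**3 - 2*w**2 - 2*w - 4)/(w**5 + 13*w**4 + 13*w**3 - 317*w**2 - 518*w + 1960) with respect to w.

Factor the denominator: (w - 4)*(w - 2)*(w + 5)*(w + 7)**2.
Partial-fraction decomposition: -85771/(39204*(w + 7)) - 1627/(198*(w + 7)**2) + 83/(36*(w + 5)) + 4/(81*(w - 2)) - 182/(1089*(w - 4)).
Integrate each term; A/(w−a) gives A·log|w−a|; A/(w−a)² gives −A/(w−a).

-182*log(w - 4)/1089 + 4*log(w - 2)/81 + 83*log(w + 5)/36 - 85771*log(w + 7)/39204 + 1627/(198*w + 1386) + C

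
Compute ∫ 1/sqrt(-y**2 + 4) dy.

asin(y/2) + C

Substitute y = 2·sin(θ), so dy = 2·cos(θ) dθ and the radical becomes sqrt(-y**2 + 4) = 2·cos(θ) by the Pythagorean identity.
Integrate the resulting trig expression in θ, then back-substitute θ = asin(y/2), sin(θ) = y/2, cos(θ) = sqrt(-y**2 + 4)/2 (absorbing any constant into C).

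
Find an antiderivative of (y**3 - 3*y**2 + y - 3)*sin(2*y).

Use integration by parts with u = y**3 - 3*y**2 + y - 3, dv = sin(2*y) dy, so v = -cos(2*y)/2.
Apply parts 3 times (tabular method): alternate signs, differentiate u down to 0, integrate dv up.

-y**3*cos(2*y)/2 + 3*y**2*sin(2*y)/4 + 3*y**2*cos(2*y)/2 - 3*y*sin(2*y)/2 + y*cos(2*y)/4 - sin(2*y)/8 + 3*cos(2*y)/4 + C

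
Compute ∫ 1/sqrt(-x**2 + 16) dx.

asin(x/4) + C

Substitute x = 4·sin(θ), so dx = 4·cos(θ) dθ and the radical becomes sqrt(-x**2 + 16) = 4·cos(θ) by the Pythagorean identity.
Integrate the resulting trig expression in θ, then back-substitute θ = asin(x/4), sin(θ) = x/4, cos(θ) = sqrt(-x**2 + 16)/4 (absorbing any constant into C).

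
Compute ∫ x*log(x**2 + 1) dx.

x**2*log(x**2 + 1)/2 - x**2/2 + log(x**2 + 1)/2 + C

Let u = x**2 + 1, so du = (2*x) dx.
The integral becomes (1/2)·∫ log(u) du; integrate by parts with u′=log(u), dv′=du.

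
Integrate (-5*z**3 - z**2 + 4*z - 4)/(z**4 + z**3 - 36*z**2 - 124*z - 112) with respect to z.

-580*log(z - 7)/297 + 92*log(z + 2)/27 - 71*log(z + 4)/11 + 4/(3*z + 6) + C

Factor the denominator: (z - 7)*(z + 2)**2*(z + 4).
Partial-fraction decomposition: -71/(11*(z + 4)) + 92/(27*(z + 2)) - 4/(3*(z + 2)**2) - 580/(297*(z - 7)).
Integrate each term; A/(z−a) gives A·log|z−a|; A/(z−a)² gives −A/(z−a).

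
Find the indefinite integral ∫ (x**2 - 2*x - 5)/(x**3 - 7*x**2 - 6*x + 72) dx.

19*log(x - 6)/18 - 3*log(x - 4)/14 + 10*log(x + 3)/63 + C

Factor the denominator: (x - 6)*(x - 4)*(x + 3).
Partial-fraction decomposition: 10/(63*(x + 3)) - 3/(14*(x - 4)) + 19/(18*(x - 6)).
Integrate each term: A/(x−a) contributes A·log|x−a|.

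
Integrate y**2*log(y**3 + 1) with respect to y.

y**3*log(y**3 + 1)/3 - y**3/3 + log(y**3 + 1)/3 + C

Let u = y**3 + 1, so du = (3*y**2) dy.
The integral becomes (1/3)·∫ log(u) du; integrate by parts with u′=log(u), dv′=du.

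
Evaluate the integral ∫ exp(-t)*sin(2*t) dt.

-exp(-t)*sin(2*t)/5 - 2*exp(-t)*cos(2*t)/5 + C

Let I denote the integral. Integrate by parts with u = sin(2*t), dv = exp(-t) dt, so v = -exp(-t): I = -exp(-t)*sin(2*t) + 2·∫ exp(-t)*cos(2*t) dt.
Apply parts again with u = cos(2*t), dv = exp(-t) dt: ∫ exp(-t)*cos(2*t) dt = -exp(-t)*cos(2*t) − 2·I. Substituting back brings back I: I = -exp(-t)*sin(2*t) - 2*exp(-t)*cos(2*t) − 4·I.
Solving for I: (1 + 4)·I equals the remaining terms, so I = (1/5)·(-exp(-t)*sin(2*t) - 2*exp(-t)*cos(2*t)).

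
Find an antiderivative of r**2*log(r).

r**3*log(r)/3 - r**3/9 + C

Use integration by parts with u = log(r), dv = r**2 dr.
Then du = 1/r dr and v = r**3/3.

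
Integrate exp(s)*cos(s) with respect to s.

Let I denote the integral. Integrate by parts with u = cos(s), dv = exp(s) ds, so v = exp(s): I = exp(s)*cos(s) + ∫ exp(s)*sin(s) ds.
Apply parts again with u = sin(s), dv = exp(s) ds: ∫ exp(s)*sin(s) ds = exp(s)*sin(s) − I. Substituting back brings back I: I = exp(s)*sin(s) + exp(s)*cos(s) − I.
Solving for I: (1 + 1)·I equals the remaining terms, so I = (1/2)·(exp(s)*sin(s) + exp(s)*cos(s)).

exp(s)*sin(s)/2 + exp(s)*cos(s)/2 + C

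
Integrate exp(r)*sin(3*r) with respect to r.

Let I denote the integral. Integrate by parts with u = sin(3*r), dv = exp(r) dr, so v = exp(r): I = exp(r)*sin(3*r) − 3·∫ exp(r)*cos(3*r) dr.
Apply parts again with u = cos(3*r), dv = exp(r) dr: ∫ exp(r)*cos(3*r) dr = exp(r)*cos(3*r) + 3·I. Substituting back brings back I: I = exp(r)*sin(3*r) - 3*exp(r)*cos(3*r) − 9·I.
Solving for I: (1 + 9)·I equals the remaining terms, so I = (1/10)·(exp(r)*sin(3*r) - 3*exp(r)*cos(3*r)).

exp(r)*sin(3*r)/10 - 3*exp(r)*cos(3*r)/10 + C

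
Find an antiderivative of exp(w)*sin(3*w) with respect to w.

Let I denote the integral. Integrate by parts with u = sin(3*w), dv = exp(w) dw, so v = exp(w): I = exp(w)*sin(3*w) − 3·∫ exp(w)*cos(3*w) dw.
Apply parts again with u = cos(3*w), dv = exp(w) dw: ∫ exp(w)*cos(3*w) dw = exp(w)*cos(3*w) + 3·I. Substituting back brings back I: I = exp(w)*sin(3*w) - 3*exp(w)*cos(3*w) − 9·I.
Solving for I: (1 + 9)·I equals the remaining terms, so I = (1/10)·(exp(w)*sin(3*w) - 3*exp(w)*cos(3*w)).

exp(w)*sin(3*w)/10 - 3*exp(w)*cos(3*w)/10 + C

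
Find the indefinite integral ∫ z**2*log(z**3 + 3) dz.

Let u = z**3 + 3, so du = (3*z**2) dz.
The integral becomes (1/3)·∫ log(u) du; integrate by parts with u′=log(u), dv′=du.

z**3*log(z**3 + 3)/3 - z**3/3 + log(z**3 + 3) + C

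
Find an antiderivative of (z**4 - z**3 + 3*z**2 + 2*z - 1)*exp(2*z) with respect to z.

(4*z**4 - 12*z**3 + 30*z**2 - 22*z + 7)*exp(2*z)/8 + C

Use integration by parts with u = z**4 - z**3 + 3*z**2 + 2*z - 1, dv = exp(2*z) dz, so v = exp(2*z)/2.
Apply parts 4 times (tabular method): alternate signs, differentiate u down to 0, integrate dv up.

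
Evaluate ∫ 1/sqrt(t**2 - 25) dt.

Substitute t = 5·sec(θ), so dt = 5·sec(θ)*tan(θ) dθ and the radical becomes sqrt(t**2 - 25) = 5·tan(θ) by the Pythagorean identity.
Integrate the resulting trig expression in θ, then back-substitute sec(θ) = t/5, tan(θ) = sqrt(t**2 - 25)/5 (absorbing any constant into C).

log(t + sqrt(t**2 - 25)) + C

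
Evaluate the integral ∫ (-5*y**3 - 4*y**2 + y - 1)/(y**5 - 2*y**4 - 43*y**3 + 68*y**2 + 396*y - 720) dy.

Factor the denominator: (y - 6)*(y - 3)*(y - 2)*(y + 4)*(y + 5).
Partial-fraction decomposition: 519/(616*(y + 5)) - 251/(420*(y + 4)) - 55/(168*(y - 2)) + 169/(168*(y - 3)) - 1219/(1320*(y - 6)).
Integrate each term: A/(y−a) contributes A·log|y−a|.

-1219*log(y - 6)/1320 + 169*log(y - 3)/168 - 55*log(y - 2)/168 - 251*log(y + 4)/420 + 519*log(y + 5)/616 + C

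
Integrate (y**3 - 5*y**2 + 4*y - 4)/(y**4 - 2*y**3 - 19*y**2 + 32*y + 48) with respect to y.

-log(y - 4)/10 + 5*log(y - 3)/14 - 7*log(y + 1)/30 + 41*log(y + 4)/42 + C

Factor the denominator: (y - 4)*(y - 3)*(y + 1)*(y + 4).
Partial-fraction decomposition: 41/(42*(y + 4)) - 7/(30*(y + 1)) + 5/(14*(y - 3)) - 1/(10*(y - 4)).
Integrate each term: A/(y−a) contributes A·log|y−a|.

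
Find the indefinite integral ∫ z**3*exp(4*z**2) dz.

(4*z**2 - 1)*exp(4*z**2)/32 + C

Let u = z², du = 2z dz; rewrite as (1/2)∫ u^1·exp(4u) du.
Now integrate by parts 1 time.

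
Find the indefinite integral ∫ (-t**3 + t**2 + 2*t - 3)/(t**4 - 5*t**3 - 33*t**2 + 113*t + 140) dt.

Factor the denominator: (t - 7)*(t - 4)*(t + 1)*(t + 5).
Partial-fraction decomposition: -137/(432*(t + 5)) - 3/(160*(t + 1)) + 43/(135*(t - 4)) - 283/(288*(t - 7)).
Integrate each term: A/(t−a) contributes A·log|t−a|.

-283*log(t - 7)/288 + 43*log(t - 4)/135 - 3*log(t + 1)/160 - 137*log(t + 5)/432 + C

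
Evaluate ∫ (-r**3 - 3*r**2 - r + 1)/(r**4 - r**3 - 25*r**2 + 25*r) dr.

log(r)/25 - 51*log(r - 5)/50 + log(r - 1)/6 - 14*log(r + 5)/75 + C

Factor the denominator: r*(r - 5)*(r - 1)*(r + 5).
Partial-fraction decomposition: -14/(75*(r + 5)) + 1/(6*(r - 1)) - 51/(50*(r - 5)) + 1/(25*r).
Integrate each term: A/(r−a) contributes A·log|r−a|.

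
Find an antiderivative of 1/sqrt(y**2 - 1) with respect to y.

log(y + sqrt(y**2 - 1)) + C

Substitute y = sec(θ), so dy = sec(θ)*tan(θ) dθ and the radical becomes sqrt(y**2 - 1) = tan(θ) by the Pythagorean identity.
Integrate the resulting trig expression in θ, then back-substitute sec(θ) = y, tan(θ) = sqrt(y**2 - 1) (absorbing any constant into C).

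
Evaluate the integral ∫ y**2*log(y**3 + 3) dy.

y**3*log(y**3 + 3)/3 - y**3/3 + log(y**3 + 3) + C

Let u = y**3 + 3, so du = (3*y**2) dy.
The integral becomes (1/3)·∫ log(u) du; integrate by parts with u′=log(u), dv′=du.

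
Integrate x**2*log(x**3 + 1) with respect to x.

x**3*log(x**3 + 1)/3 - x**3/3 + log(x**3 + 1)/3 + C

Let u = x**3 + 1, so du = (3*x**2) dx.
The integral becomes (1/3)·∫ log(u) du; integrate by parts with u′=log(u), dv′=du.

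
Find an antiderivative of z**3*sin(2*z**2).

Let u = z², du = 2z dz; rewrite as (1/2)∫ u^1·sin(2u) du.
Now integrate by parts 1 time.

-z**2*cos(2*z**2)/4 + sin(2*z**2)/8 + C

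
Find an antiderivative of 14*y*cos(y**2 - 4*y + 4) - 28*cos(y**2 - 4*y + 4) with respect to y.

7*sin(y**2 - 4*y + 4) + C

Let u = y**2 - 4*y + 4, so du = (2*y - 4) dy.
Rewriting, the integral becomes 7·∫ cos(u) du = 7·sin(u).
Substituting back, u = y**2 - 4*y + 4.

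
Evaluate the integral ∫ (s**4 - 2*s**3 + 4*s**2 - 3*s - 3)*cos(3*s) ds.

Use integration by parts with u = s**4 - 2*s**3 + 4*s**2 - 3*s - 3, dv = cos(3*s) ds, so v = sin(3*s)/3.
Apply parts 4 times (tabular method): alternate signs, differentiate u down to 0, integrate dv up.

s**4*sin(3*s)/3 - 2*s**3*sin(3*s)/3 + 4*s**3*cos(3*s)/9 + 8*s**2*sin(3*s)/9 - 2*s**2*cos(3*s)/3 - 5*s*sin(3*s)/9 + 16*s*cos(3*s)/27 - 97*sin(3*s)/81 - 5*cos(3*s)/27 + C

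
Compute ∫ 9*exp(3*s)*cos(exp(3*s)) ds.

3*sin(exp(3*s)) + C

Let u = exp(3*s), so du = (3*exp(3*s)) ds.
Rewriting, the integral becomes 3·∫ cos(u) du = 3·sin(u).
Substituting back, u = exp(3*s).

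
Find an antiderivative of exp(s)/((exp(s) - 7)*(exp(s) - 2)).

Let u = e^s, du = e^s ds.
The integral becomes ∫ du/((u-2)(u-7)); decompose into partial fractions.

log(exp(s) - 7)/5 - log(exp(s) - 2)/5 + C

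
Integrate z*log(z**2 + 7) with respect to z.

Let u = z**2 + 7, so du = (2*z) dz.
The integral becomes (1/2)·∫ log(u) du; integrate by parts with u′=log(u), dv′=du.

z**2*log(z**2 + 7)/2 - z**2/2 + 7*log(z**2 + 7)/2 + C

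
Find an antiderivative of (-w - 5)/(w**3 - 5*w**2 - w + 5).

-5*log(w - 5)/12 + 3*log(w - 1)/4 - log(w + 1)/3 + C

Factor the denominator: (w - 5)*(w - 1)*(w + 1).
Partial-fraction decomposition: -1/(3*(w + 1)) + 3/(4*(w - 1)) - 5/(12*(w - 5)).
Integrate each term: A/(w−a) contributes A·log|w−a|.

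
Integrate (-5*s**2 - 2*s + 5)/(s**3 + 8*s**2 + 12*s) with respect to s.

5*log(s)/12 + 11*log(s + 2)/8 - 163*log(s + 6)/24 + C

Factor the denominator: s*(s + 2)*(s + 6).
Partial-fraction decomposition: -163/(24*(s + 6)) + 11/(8*(s + 2)) + 5/(12*s).
Integrate each term: A/(s−a) contributes A·log|s−a|.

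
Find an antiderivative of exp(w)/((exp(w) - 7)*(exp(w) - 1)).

Let u = e^w, du = e^w dw.
The integral becomes ∫ du/((u-7)(u-1)); decompose into partial fractions.

log(exp(w) - 7)/6 - log(exp(w) - 1)/6 + C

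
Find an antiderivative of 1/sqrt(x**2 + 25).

Substitute x = 5·tan(θ), so dx = 5·sec(θ)^2 dθ and the radical becomes sqrt(x**2 + 25) = 5·sec(θ) by the Pythagorean identity.
Integrate the resulting trig expression in θ, then back-substitute tan(θ) = x/5, sec(θ) = sqrt(x**2 + 25)/5 (absorbing any constant into C).

log(x + sqrt(x**2 + 25)) + C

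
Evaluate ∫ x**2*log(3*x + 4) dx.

Use integration by parts with u = log(3*x + 4), dv = x**2 dx.
Then du = 3/(3*x + 4) dx and v = x**3/3.

x**3*log(3*x + 4)/3 - x**3/9 + 2*x**2/9 - 16*x/27 + 64*log(3*x + 4)/81 + C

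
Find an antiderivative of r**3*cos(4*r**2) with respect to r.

r**2*sin(4*r**2)/8 + cos(4*r**2)/32 + C

Let u = r², du = 2r dr; rewrite as (1/2)∫ u^1·cos(4u) du.
Now integrate by parts 1 time.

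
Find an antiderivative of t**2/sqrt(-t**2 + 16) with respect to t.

Substitute t = 4·sin(θ), so dt = 4·cos(θ) dθ and the radical becomes sqrt(-t**2 + 16) = 4·cos(θ) by the Pythagorean identity.
Integrate the resulting trig expression in θ, then back-substitute θ = asin(t/4), sin(θ) = t/4, cos(θ) = sqrt(-t**2 + 16)/4 (absorbing any constant into C).

-t*sqrt(-t**2 + 16)/2 + 8*asin(t/4) + C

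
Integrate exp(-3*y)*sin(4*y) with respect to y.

Let I denote the integral. Integrate by parts with u = sin(4*y), dv = exp(-3*y) dy, so v = -exp(-3*y)/3: I = -exp(-3*y)*sin(4*y)/3 + (4/3)·∫ exp(-3*y)*cos(4*y) dy.
Apply parts again with u = cos(4*y), dv = exp(-3*y) dy: ∫ exp(-3*y)*cos(4*y) dy = -exp(-3*y)*cos(4*y)/3 − (4/3)·I. Substituting back brings back I: I = -exp(-3*y)*sin(4*y)/3 - 4*exp(-3*y)*cos(4*y)/9 − (16/9)·I.
Solving for I: (1 + 16/9)·I equals the remaining terms, so I = (9/25)·(-exp(-3*y)*sin(4*y)/3 - 4*exp(-3*y)*cos(4*y)/9).

-3*exp(-3*y)*sin(4*y)/25 - 4*exp(-3*y)*cos(4*y)/25 + C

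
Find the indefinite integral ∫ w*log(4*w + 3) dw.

Use integration by parts with u = log(4*w + 3), dv = w dw.
Then du = 4/(4*w + 3) dw and v = w**2/2.

w**2*log(4*w + 3)/2 - w**2/4 + 3*w/8 - 9*log(4*w + 3)/32 + C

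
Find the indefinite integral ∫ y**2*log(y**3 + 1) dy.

y**3*log(y**3 + 1)/3 - y**3/3 + log(y**3 + 1)/3 + C

Let u = y**3 + 1, so du = (3*y**2) dy.
The integral becomes (1/3)·∫ log(u) du; integrate by parts with u′=log(u), dv′=du.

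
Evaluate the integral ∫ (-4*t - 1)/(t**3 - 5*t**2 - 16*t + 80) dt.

-7*log(t - 5)/3 + 17*log(t - 4)/8 + 5*log(t + 4)/24 + C

Factor the denominator: (t - 5)*(t - 4)*(t + 4).
Partial-fraction decomposition: 5/(24*(t + 4)) + 17/(8*(t - 4)) - 7/(3*(t - 5)).
Integrate each term: A/(t−a) contributes A·log|t−a|.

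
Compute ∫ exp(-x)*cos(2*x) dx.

2*exp(-x)*sin(2*x)/5 - exp(-x)*cos(2*x)/5 + C

Let I denote the integral. Integrate by parts with u = cos(2*x), dv = exp(-x) dx, so v = -exp(-x): I = -exp(-x)*cos(2*x) − 2·∫ exp(-x)*sin(2*x) dx.
Apply parts again with u = sin(2*x), dv = exp(-x) dx: ∫ exp(-x)*sin(2*x) dx = -exp(-x)*sin(2*x) + 2·I. Substituting back brings back I: I = 2*exp(-x)*sin(2*x) - exp(-x)*cos(2*x) − 4·I.
Solving for I: (1 + 4)·I equals the remaining terms, so I = (1/5)·(2*exp(-x)*sin(2*x) - exp(-x)*cos(2*x)).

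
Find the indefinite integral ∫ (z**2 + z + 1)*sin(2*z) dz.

Use integration by parts with u = z**2 + z + 1, dv = sin(2*z) dz, so v = -cos(2*z)/2.
Apply parts 2 times (tabular method): alternate signs, differentiate u down to 0, integrate dv up.

-z**2*cos(2*z)/2 + z*sin(2*z)/2 - z*cos(2*z)/2 + sin(2*z)/4 - cos(2*z)/4 + C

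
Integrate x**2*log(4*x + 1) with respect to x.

Use integration by parts with u = log(4*x + 1), dv = x**2 dx.
Then du = 4/(4*x + 1) dx and v = x**3/3.

x**3*log(4*x + 1)/3 - x**3/9 + x**2/24 - x/48 + log(4*x + 1)/192 + C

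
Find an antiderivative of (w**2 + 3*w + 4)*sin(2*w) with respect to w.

-w**2*cos(2*w)/2 + w*sin(2*w)/2 - 3*w*cos(2*w)/2 + 3*sin(2*w)/4 - 7*cos(2*w)/4 + C

Use integration by parts with u = w**2 + 3*w + 4, dv = sin(2*w) dw, so v = -cos(2*w)/2.
Apply parts 2 times (tabular method): alternate signs, differentiate u down to 0, integrate dv up.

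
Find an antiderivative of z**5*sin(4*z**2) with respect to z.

-z**4*cos(4*z**2)/8 + z**2*sin(4*z**2)/16 + cos(4*z**2)/64 + C

Let u = z², du = 2z dz; rewrite as (1/2)∫ u^2·sin(4u) du.
Now integrate by parts 2 times.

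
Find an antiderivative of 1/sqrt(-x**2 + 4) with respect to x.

asin(x/2) + C

Substitute x = 2·sin(θ), so dx = 2·cos(θ) dθ and the radical becomes sqrt(-x**2 + 4) = 2·cos(θ) by the Pythagorean identity.
Integrate the resulting trig expression in θ, then back-substitute θ = asin(x/2), sin(θ) = x/2, cos(θ) = sqrt(-x**2 + 4)/2 (absorbing any constant into C).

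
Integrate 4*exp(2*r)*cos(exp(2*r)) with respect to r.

Let u = exp(2*r), so du = (2*exp(2*r)) dr.
Rewriting, the integral becomes 2·∫ cos(u) du = 2·sin(u).
Substituting back, u = exp(2*r).

2*sin(exp(2*r)) + C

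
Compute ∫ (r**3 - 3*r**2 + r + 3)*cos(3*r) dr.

r**3*sin(3*r)/3 - r**2*sin(3*r) + r**2*cos(3*r)/3 + r*sin(3*r)/9 - 2*r*cos(3*r)/3 + 11*sin(3*r)/9 + cos(3*r)/27 + C

Use integration by parts with u = r**3 - 3*r**2 + r + 3, dv = cos(3*r) dr, so v = sin(3*r)/3.
Apply parts 3 times (tabular method): alternate signs, differentiate u down to 0, integrate dv up.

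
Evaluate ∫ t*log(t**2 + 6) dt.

Let u = t**2 + 6, so du = (2*t) dt.
The integral becomes (1/2)·∫ log(u) du; integrate by parts with u′=log(u), dv′=du.

t**2*log(t**2 + 6)/2 - t**2/2 + 3*log(t**2 + 6) + C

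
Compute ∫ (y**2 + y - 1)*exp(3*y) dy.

Use integration by parts with u = y**2 + y - 1, dv = exp(3*y) dy, so v = exp(3*y)/3.
Apply parts 2 times (tabular method): alternate signs, differentiate u down to 0, integrate dv up.

(9*y**2 + 3*y - 10)*exp(3*y)/27 + C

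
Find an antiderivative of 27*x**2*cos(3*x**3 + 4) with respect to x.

Let u = 3*x**3 + 4, so du = (9*x**2) dx.
Rewriting, the integral becomes 3·∫ cos(u) du = 3·sin(u).
Substituting back, u = 3*x**3 + 4.

3*sin(3*x**3 + 4) + C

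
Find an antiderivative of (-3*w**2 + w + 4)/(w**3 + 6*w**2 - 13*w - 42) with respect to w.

Factor the denominator: (w - 3)*(w + 2)*(w + 7).
Partial-fraction decomposition: -3/(w + 7) + 2/(5*(w + 2)) - 2/(5*(w - 3)).
Integrate each term: A/(w−a) contributes A·log|w−a|.

-2*log(w - 3)/5 + 2*log(w + 2)/5 - 3*log(w + 7) + C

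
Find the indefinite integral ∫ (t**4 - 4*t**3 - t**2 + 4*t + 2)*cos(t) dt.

t**4*sin(t) - 4*t**3*sin(t) + 4*t**3*cos(t) - 13*t**2*sin(t) - 12*t**2*cos(t) + 28*t*sin(t) - 26*t*cos(t) + 28*sin(t) + 28*cos(t) + C

Use integration by parts with u = t**4 - 4*t**3 - t**2 + 4*t + 2, dv = cos(t) dt, so v = sin(t).
Apply parts 4 times (tabular method): alternate signs, differentiate u down to 0, integrate dv up.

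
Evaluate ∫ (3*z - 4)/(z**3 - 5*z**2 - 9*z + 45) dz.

11*log(z - 5)/16 - 5*log(z - 3)/12 - 13*log(z + 3)/48 + C

Factor the denominator: (z - 5)*(z - 3)*(z + 3).
Partial-fraction decomposition: -13/(48*(z + 3)) - 5/(12*(z - 3)) + 11/(16*(z - 5)).
Integrate each term: A/(z−a) contributes A·log|z−a|.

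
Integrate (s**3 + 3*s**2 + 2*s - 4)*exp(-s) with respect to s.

(-s**3 - 6*s**2 - 14*s - 10)*exp(-s) + C

Use integration by parts with u = s**3 + 3*s**2 + 2*s - 4, dv = exp(-s) ds, so v = -exp(-s).
Apply parts 3 times (tabular method): alternate signs, differentiate u down to 0, integrate dv up.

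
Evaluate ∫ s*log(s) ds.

Use integration by parts with u = log(s), dv = s ds.
Then du = 1/s ds and v = s**2/2.

s**2*log(s)/2 - s**2/4 + C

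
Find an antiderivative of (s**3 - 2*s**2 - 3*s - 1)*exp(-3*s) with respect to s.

(-9*s**3 + 9*s**2 + 33*s + 20)*exp(-3*s)/27 + C

Use integration by parts with u = s**3 - 2*s**2 - 3*s - 1, dv = exp(-3*s) ds, so v = -exp(-3*s)/3.
Apply parts 3 times (tabular method): alternate signs, differentiate u down to 0, integrate dv up.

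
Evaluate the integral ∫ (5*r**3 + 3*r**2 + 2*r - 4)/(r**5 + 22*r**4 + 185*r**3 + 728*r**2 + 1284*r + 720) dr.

-2*log(r + 1)/75 + 71*log(r + 4)/3 - 141*log(r + 5) + 2934*log(r + 6)/25 - 494/(5*r + 30) + C

Factor the denominator: (r + 1)*(r + 4)*(r + 5)*(r + 6)**2.
Partial-fraction decomposition: 2934/(25*(r + 6)) + 494/(5*(r + 6)**2) - 141/(r + 5) + 71/(3*(r + 4)) - 2/(75*(r + 1)).
Integrate each term; A/(r−a) gives A·log|r−a|; A/(r−a)² gives −A/(r−a).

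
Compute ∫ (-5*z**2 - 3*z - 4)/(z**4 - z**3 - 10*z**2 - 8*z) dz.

log(z)/2 - 4*log(z - 4)/5 - 6*log(z + 1)/5 + 3*log(z + 2)/2 + C

Factor the denominator: z*(z - 4)*(z + 1)*(z + 2).
Partial-fraction decomposition: 3/(2*(z + 2)) - 6/(5*(z + 1)) - 4/(5*(z - 4)) + 1/(2*z).
Integrate each term: A/(z−a) contributes A·log|z−a|.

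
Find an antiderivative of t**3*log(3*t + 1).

Use integration by parts with u = log(3*t + 1), dv = t**3 dt.
Then du = 3/(3*t + 1) dt and v = t**4/4.

t**4*log(3*t + 1)/4 - t**4/16 + t**3/36 - t**2/72 + t/108 - log(3*t + 1)/324 + C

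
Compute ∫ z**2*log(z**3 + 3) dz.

Let u = z**3 + 3, so du = (3*z**2) dz.
The integral becomes (1/3)·∫ log(u) du; integrate by parts with u′=log(u), dv′=du.

z**3*log(z**3 + 3)/3 - z**3/3 + log(z**3 + 3) + C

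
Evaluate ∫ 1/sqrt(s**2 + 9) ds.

log(s + sqrt(s**2 + 9)) + C

Substitute s = 3·tan(θ), so ds = 3·sec(θ)^2 dθ and the radical becomes sqrt(s**2 + 9) = 3·sec(θ) by the Pythagorean identity.
Integrate the resulting trig expression in θ, then back-substitute tan(θ) = s/3, sec(θ) = sqrt(s**2 + 9)/3 (absorbing any constant into C).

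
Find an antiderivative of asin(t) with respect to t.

t*asin(t) + sqrt(-t**2 + 1) + C

Use integration by parts with u = arcsin(t), dv = dt.
Then du = 1/sqrt(-t**2 + 1) dt.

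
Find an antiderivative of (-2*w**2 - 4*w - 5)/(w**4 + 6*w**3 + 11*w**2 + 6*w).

-5*log(w)/6 + 3*log(w + 1)/2 - 5*log(w + 2)/2 + 11*log(w + 3)/6 + C

Factor the denominator: w*(w + 1)*(w + 2)*(w + 3).
Partial-fraction decomposition: 11/(6*(w + 3)) - 5/(2*(w + 2)) + 3/(2*(w + 1)) - 5/(6*w).
Integrate each term: A/(w−a) contributes A·log|w−a|.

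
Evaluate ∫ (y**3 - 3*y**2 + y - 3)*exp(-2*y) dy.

Use integration by parts with u = y**3 - 3*y**2 + y - 3, dv = exp(-2*y) dy, so v = -exp(-2*y)/2.
Apply parts 3 times (tabular method): alternate signs, differentiate u down to 0, integrate dv up.

(-4*y**3 + 6*y**2 + 2*y + 13)*exp(-2*y)/8 + C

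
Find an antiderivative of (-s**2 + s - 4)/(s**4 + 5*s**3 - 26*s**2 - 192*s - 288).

-17*log(s - 6)/450 + 16*log(s + 3)/9 - 87*log(s + 4)/50 + 12/(5*s + 20) + C

Factor the denominator: (s - 6)*(s + 3)*(s + 4)**2.
Partial-fraction decomposition: -87/(50*(s + 4)) - 12/(5*(s + 4)**2) + 16/(9*(s + 3)) - 17/(450*(s - 6)).
Integrate each term; A/(s−a) gives A·log|s−a|; A/(s−a)² gives −A/(s−a).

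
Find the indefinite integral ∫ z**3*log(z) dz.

Use integration by parts with u = log(z), dv = z**3 dz.
Then du = 1/z dz and v = z**4/4.

z**4*log(z)/4 - z**4/16 + C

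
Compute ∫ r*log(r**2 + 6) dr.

r**2*log(r**2 + 6)/2 - r**2/2 + 3*log(r**2 + 6) + C

Let u = r**2 + 6, so du = (2*r) dr.
The integral becomes (1/2)·∫ log(u) du; integrate by parts with u′=log(u), dv′=du.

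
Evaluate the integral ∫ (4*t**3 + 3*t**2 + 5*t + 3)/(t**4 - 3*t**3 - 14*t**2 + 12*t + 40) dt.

201*log(t - 5)/49 - 19*log(t - 2)/16 + 851*log(t + 2)/784 + 27/(28*t + 56) + C

Factor the denominator: (t - 5)*(t - 2)*(t + 2)**2.
Partial-fraction decomposition: 851/(784*(t + 2)) - 27/(28*(t + 2)**2) - 19/(16*(t - 2)) + 201/(49*(t - 5)).
Integrate each term; A/(t−a) gives A·log|t−a|; A/(t−a)² gives −A/(t−a).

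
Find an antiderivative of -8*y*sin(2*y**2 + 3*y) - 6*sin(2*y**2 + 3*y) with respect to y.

Let u = 2*y**2 + 3*y, so du = (4*y + 3) dy.
Rewriting, the integral becomes -2·∫ sin(u) du = -2·-cos(u).
Substituting back, u = 2*y**2 + 3*y.

2*cos(2*y**2 + 3*y) + C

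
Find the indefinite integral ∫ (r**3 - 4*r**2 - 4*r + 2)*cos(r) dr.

Use integration by parts with u = r**3 - 4*r**2 - 4*r + 2, dv = cos(r) dr, so v = sin(r).
Apply parts 3 times (tabular method): alternate signs, differentiate u down to 0, integrate dv up.

r**3*sin(r) - 4*r**2*sin(r) + 3*r**2*cos(r) - 10*r*sin(r) - 8*r*cos(r) + 10*sin(r) - 10*cos(r) + C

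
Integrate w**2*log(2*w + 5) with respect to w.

w**3*log(2*w + 5)/3 - w**3/9 + 5*w**2/12 - 25*w/12 + 125*log(2*w + 5)/24 + C

Use integration by parts with u = log(2*w + 5), dv = w**2 dw.
Then du = 2/(2*w + 5) dw and v = w**3/3.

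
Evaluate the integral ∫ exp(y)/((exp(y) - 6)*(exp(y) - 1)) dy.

Let u = e^y, du = e^y dy.
The integral becomes ∫ du/((u-6)(u-1)); decompose into partial fractions.

log(exp(y) - 6)/5 - log(exp(y) - 1)/5 + C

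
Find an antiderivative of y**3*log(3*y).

y**4*(log(y) + log(3))/4 - y**4/16 + C

Use integration by parts with u = log(3*y), dv = y**3 dy.
Then du = 1/y dy and v = y**4/4.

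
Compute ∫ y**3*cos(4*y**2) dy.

Let u = y², du = 2y dy; rewrite as (1/2)∫ u^1·cos(4u) du.
Now integrate by parts 1 time.

y**2*sin(4*y**2)/8 + cos(4*y**2)/32 + C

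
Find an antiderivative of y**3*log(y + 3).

y**4*log(y + 3)/4 - y**4/16 + y**3/4 - 9*y**2/8 + 27*y/4 - 81*log(y + 3)/4 + C

Use integration by parts with u = log(y + 3), dv = y**3 dy.
Then du = 1/(y + 3) dy and v = y**4/4.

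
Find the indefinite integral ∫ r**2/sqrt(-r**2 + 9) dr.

-r*sqrt(-r**2 + 9)/2 + 9*asin(r/3)/2 + C

Substitute r = 3·sin(θ), so dr = 3·cos(θ) dθ and the radical becomes sqrt(-r**2 + 9) = 3·cos(θ) by the Pythagorean identity.
Integrate the resulting trig expression in θ, then back-substitute θ = asin(r/3), sin(θ) = r/3, cos(θ) = sqrt(-r**2 + 9)/3 (absorbing any constant into C).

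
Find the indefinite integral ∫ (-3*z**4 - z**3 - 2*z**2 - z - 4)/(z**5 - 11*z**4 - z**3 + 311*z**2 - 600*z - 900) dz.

Factor the denominator: (z - 6)**2*(z - 5)*(z + 1)*(z + 5).
Partial-fraction decomposition: -1799/(4840*(z + 5)) + 1/(168*(z + 1)) - 2059/(60*(z - 5)) + 26835/(847*(z - 6)) - 598/(11*(z - 6)**2).
Integrate each term; A/(z−a) gives A·log|z−a|; A/(z−a)² gives −A/(z−a).

26835*log(z - 6)/847 - 2059*log(z - 5)/60 + log(z + 1)/168 - 1799*log(z + 5)/4840 + 598/(11*z - 66) + C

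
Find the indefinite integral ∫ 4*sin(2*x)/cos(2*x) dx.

-2*log(cos(2*x)) + C

Let u = cos(2*x), so du = (-2*sin(2*x)) dx.
Rewriting, the integral becomes -2·∫ 1/u du = -2·log(u).
Substituting back, u = cos(2*x).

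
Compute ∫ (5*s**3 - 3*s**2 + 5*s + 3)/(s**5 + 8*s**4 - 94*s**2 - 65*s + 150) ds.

Factor the denominator: (s - 3)*(s - 1)*(s + 2)*(s + 5)**2.
Partial-fraction decomposition: 55/(192*(s + 5)) + 361/(72*(s + 5)**2) - 59/(135*(s + 2)) - 5/(108*(s - 1)) + 63/(320*(s - 3)).
Integrate each term; A/(s−a) gives A·log|s−a|; A/(s−a)² gives −A/(s−a).

63*log(s - 3)/320 - 5*log(s - 1)/108 - 59*log(s + 2)/135 + 55*log(s + 5)/192 - 361/(72*s + 360) + C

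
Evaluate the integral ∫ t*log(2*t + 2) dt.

Use integration by parts with u = log(2*t + 2), dv = t dt.
Then du = 2/(2*t + 2) dt and v = t**2/2.

t**2*log(2*t + 2)/2 - t**2/4 + t/2 - log(t + 1)/2 + C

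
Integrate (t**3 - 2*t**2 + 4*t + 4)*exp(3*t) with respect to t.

(t**3 - 3*t**2 + 6*t + 2)*exp(3*t)/3 + C

Use integration by parts with u = t**3 - 2*t**2 + 4*t + 4, dv = exp(3*t) dt, so v = exp(3*t)/3.
Apply parts 3 times (tabular method): alternate signs, differentiate u down to 0, integrate dv up.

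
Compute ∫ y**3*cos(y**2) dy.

Let u = y², du = 2y dy; rewrite as (1/2)∫ u^1·cos(1u) du.
Now integrate by parts 1 time.

y**2*sin(y**2)/2 + cos(y**2)/2 + C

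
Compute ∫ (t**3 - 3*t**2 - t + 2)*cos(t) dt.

Use integration by parts with u = t**3 - 3*t**2 - t + 2, dv = cos(t) dt, so v = sin(t).
Apply parts 3 times (tabular method): alternate signs, differentiate u down to 0, integrate dv up.

t**3*sin(t) - 3*t**2*sin(t) + 3*t**2*cos(t) - 7*t*sin(t) - 6*t*cos(t) + 8*sin(t) - 7*cos(t) + C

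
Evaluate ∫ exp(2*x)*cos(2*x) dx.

exp(2*x)*sin(2*x)/4 + exp(2*x)*cos(2*x)/4 + C

Let I denote the integral. Integrate by parts with u = cos(2*x), dv = exp(2*x) dx, so v = exp(2*x)/2: I = exp(2*x)*cos(2*x)/2 + ∫ exp(2*x)*sin(2*x) dx.
Apply parts again with u = sin(2*x), dv = exp(2*x) dx: ∫ exp(2*x)*sin(2*x) dx = exp(2*x)*sin(2*x)/2 − I. Substituting back brings back I: I = exp(2*x)*sin(2*x)/2 + exp(2*x)*cos(2*x)/2 − I.
Solving for I: (1 + 1)·I equals the remaining terms, so I = (1/2)·(exp(2*x)*sin(2*x)/2 + exp(2*x)*cos(2*x)/2).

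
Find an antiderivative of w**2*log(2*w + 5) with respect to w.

Use integration by parts with u = log(2*w + 5), dv = w**2 dw.
Then du = 2/(2*w + 5) dw and v = w**3/3.

w**3*log(2*w + 5)/3 - w**3/9 + 5*w**2/12 - 25*w/12 + 125*log(2*w + 5)/24 + C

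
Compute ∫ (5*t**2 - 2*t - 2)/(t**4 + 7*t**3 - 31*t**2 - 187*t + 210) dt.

113*log(t - 5)/528 - log(t - 1)/224 + 190*log(t + 6)/77 - 257*log(t + 7)/96 + C

Factor the denominator: (t - 5)*(t - 1)*(t + 6)*(t + 7).
Partial-fraction decomposition: -257/(96*(t + 7)) + 190/(77*(t + 6)) - 1/(224*(t - 1)) + 113/(528*(t - 5)).
Integrate each term: A/(t−a) contributes A·log|t−a|.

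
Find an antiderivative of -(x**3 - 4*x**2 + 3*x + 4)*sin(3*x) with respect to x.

Use integration by parts with u = x**3 - 4*x**2 + 3*x + 4, dv = -sin(3*x) dx, so v = cos(3*x)/3.
Apply parts 3 times (tabular method): alternate signs, differentiate u down to 0, integrate dv up.

x**3*cos(3*x)/3 - x**2*sin(3*x)/3 - 4*x**2*cos(3*x)/3 + 8*x*sin(3*x)/9 + 7*x*cos(3*x)/9 - 7*sin(3*x)/27 + 44*cos(3*x)/27 + C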